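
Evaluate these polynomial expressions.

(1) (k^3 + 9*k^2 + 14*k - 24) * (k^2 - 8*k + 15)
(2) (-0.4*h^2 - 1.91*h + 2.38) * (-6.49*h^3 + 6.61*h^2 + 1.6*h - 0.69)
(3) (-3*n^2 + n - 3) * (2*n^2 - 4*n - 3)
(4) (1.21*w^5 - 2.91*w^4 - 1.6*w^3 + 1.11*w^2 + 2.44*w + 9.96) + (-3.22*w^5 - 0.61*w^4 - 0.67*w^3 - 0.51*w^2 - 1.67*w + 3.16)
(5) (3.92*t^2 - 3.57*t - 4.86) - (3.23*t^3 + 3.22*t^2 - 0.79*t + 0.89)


(1) = k^5 + k^4 - 43*k^3 - k^2 + 402*k - 360
(2) = 2.596*h^5 + 9.7519*h^4 - 28.7113*h^3 + 12.9518*h^2 + 5.1259*h - 1.6422
(3) = -6*n^4 + 14*n^3 - n^2 + 9*n + 9
(4) = -2.01*w^5 - 3.52*w^4 - 2.27*w^3 + 0.6*w^2 + 0.77*w + 13.12
(5) = -3.23*t^3 + 0.7*t^2 - 2.78*t - 5.75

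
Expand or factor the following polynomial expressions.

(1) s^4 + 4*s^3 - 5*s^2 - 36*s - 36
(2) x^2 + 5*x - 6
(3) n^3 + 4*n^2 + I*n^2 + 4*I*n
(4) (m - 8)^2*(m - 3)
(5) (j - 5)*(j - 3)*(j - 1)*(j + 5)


(1) = (s - 3)*(s + 2)^2*(s + 3)
(2) = (x - 1)*(x + 6)
(3) = n*(n + 4)*(n + I)
(4) = m^3 - 19*m^2 + 112*m - 192
(5) = j^4 - 4*j^3 - 22*j^2 + 100*j - 75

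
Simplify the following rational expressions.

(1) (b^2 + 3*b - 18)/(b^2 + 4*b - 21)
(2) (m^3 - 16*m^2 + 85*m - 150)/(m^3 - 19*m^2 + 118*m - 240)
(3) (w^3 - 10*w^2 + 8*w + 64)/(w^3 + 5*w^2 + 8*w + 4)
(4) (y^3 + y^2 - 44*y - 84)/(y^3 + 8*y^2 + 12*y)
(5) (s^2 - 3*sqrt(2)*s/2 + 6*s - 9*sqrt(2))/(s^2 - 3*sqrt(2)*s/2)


(1) = (b + 6)/(b + 7)
(2) = (m - 5)/(m - 8)
(3) = (w^2 - 12*w + 32)/(w^2 + 3*w + 2)
(4) = (y - 7)/y
(5) = (4*s + 24)/(4*s)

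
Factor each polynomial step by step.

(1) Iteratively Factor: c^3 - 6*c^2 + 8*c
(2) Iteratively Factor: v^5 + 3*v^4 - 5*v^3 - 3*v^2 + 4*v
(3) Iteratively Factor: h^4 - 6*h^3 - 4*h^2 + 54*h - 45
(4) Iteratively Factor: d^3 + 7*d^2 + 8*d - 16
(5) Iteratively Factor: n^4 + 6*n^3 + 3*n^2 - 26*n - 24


(1) = (c - 4)*(c^2 - 2*c) = c*(c - 4)*(c - 2)
(2) = (v)*(v^4 + 3*v^3 - 5*v^2 - 3*v + 4) = v*(v - 1)*(v^3 + 4*v^2 - v - 4) = v*(v - 1)^2*(v^2 + 5*v + 4) = v*(v - 1)^2*(v + 1)*(v + 4)
(3) = (h - 3)*(h^3 - 3*h^2 - 13*h + 15) = (h - 5)*(h - 3)*(h^2 + 2*h - 3) = (h - 5)*(h - 3)*(h + 3)*(h - 1)
(4) = (d - 1)*(d^2 + 8*d + 16) = (d - 1)*(d + 4)*(d + 4)
(5) = (n + 1)*(n^3 + 5*n^2 - 2*n - 24) = (n + 1)*(n + 3)*(n^2 + 2*n - 8) = (n + 1)*(n + 3)*(n + 4)*(n - 2)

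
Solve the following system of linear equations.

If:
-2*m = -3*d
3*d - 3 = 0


Then:
d = 1
m = 3/2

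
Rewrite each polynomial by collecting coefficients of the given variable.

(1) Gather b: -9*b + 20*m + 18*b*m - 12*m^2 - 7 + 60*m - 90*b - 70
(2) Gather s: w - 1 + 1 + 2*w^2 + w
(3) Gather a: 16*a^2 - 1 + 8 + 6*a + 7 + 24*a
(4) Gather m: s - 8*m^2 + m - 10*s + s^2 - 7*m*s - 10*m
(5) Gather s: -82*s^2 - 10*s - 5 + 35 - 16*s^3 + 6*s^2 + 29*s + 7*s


(1) = b*(18*m - 99) - 12*m^2 + 80*m - 77
(2) = 2*w^2 + 2*w
(3) = 16*a^2 + 30*a + 14
(4) = -8*m^2 + m*(-7*s - 9) + s^2 - 9*s
(5) = -16*s^3 - 76*s^2 + 26*s + 30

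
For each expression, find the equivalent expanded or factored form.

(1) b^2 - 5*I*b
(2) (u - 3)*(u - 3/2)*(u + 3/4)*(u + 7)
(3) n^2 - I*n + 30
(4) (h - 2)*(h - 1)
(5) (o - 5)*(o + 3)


(1) = b*(b - 5*I)
(2) = u^4 + 13*u^3/4 - 201*u^2/8 + 45*u/4 + 189/8
(3) = (n - 6*I)*(n + 5*I)
(4) = h^2 - 3*h + 2
(5) = o^2 - 2*o - 15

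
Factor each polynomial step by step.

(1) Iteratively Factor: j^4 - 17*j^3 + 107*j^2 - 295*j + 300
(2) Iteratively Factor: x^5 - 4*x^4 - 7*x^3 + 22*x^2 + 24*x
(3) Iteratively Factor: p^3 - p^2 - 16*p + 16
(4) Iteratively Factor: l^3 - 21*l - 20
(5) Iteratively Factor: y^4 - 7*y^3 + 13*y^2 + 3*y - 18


(1) = (j - 3)*(j^3 - 14*j^2 + 65*j - 100) = (j - 5)*(j - 3)*(j^2 - 9*j + 20) = (j - 5)*(j - 4)*(j - 3)*(j - 5)
(2) = (x - 3)*(x^4 - x^3 - 10*x^2 - 8*x) = (x - 3)*(x + 2)*(x^3 - 3*x^2 - 4*x) = (x - 4)*(x - 3)*(x + 2)*(x^2 + x) = (x - 4)*(x - 3)*(x + 1)*(x + 2)*(x)
(3) = (p - 1)*(p^2 - 16) = (p - 4)*(p - 1)*(p + 4)
(4) = (l + 1)*(l^2 - l - 20) = (l - 5)*(l + 1)*(l + 4)
(5) = (y + 1)*(y^3 - 8*y^2 + 21*y - 18) = (y - 2)*(y + 1)*(y^2 - 6*y + 9) = (y - 3)*(y - 2)*(y + 1)*(y - 3)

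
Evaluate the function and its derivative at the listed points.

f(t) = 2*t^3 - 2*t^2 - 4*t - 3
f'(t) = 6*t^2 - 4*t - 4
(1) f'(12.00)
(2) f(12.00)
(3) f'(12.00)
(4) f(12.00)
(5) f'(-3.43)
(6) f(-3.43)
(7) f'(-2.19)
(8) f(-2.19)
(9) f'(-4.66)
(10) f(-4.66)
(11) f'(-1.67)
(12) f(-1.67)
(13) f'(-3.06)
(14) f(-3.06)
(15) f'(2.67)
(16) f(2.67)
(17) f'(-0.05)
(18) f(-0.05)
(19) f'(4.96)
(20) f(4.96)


(1) = 812.00
(2) = 3117.00
(3) = 812.00
(4) = 3117.00
(5) = 80.31
(6) = -93.52
(7) = 33.54
(8) = -24.84
(9) = 144.93
(10) = -230.18
(11) = 19.41
(12) = -11.21
(13) = 64.42
(14) = -66.79
(15) = 28.09
(16) = 10.13
(17) = -3.78
(18) = -2.81
(19) = 123.77
(20) = 172.00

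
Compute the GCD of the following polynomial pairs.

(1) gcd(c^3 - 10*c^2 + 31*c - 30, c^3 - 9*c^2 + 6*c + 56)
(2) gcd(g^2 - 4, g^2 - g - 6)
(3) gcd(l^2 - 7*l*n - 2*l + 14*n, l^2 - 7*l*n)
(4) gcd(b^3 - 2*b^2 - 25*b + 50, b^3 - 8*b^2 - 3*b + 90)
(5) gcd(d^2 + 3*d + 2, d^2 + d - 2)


(1) = 1
(2) = g + 2
(3) = l - 7*n
(4) = gcd((b - 5)*(b - 2)*(b + 5), (b - 6)*(b - 5)*(b + 3)) = b - 5
(5) = gcd((d + 1)*(d + 2), (d - 1)*(d + 2)) = d + 2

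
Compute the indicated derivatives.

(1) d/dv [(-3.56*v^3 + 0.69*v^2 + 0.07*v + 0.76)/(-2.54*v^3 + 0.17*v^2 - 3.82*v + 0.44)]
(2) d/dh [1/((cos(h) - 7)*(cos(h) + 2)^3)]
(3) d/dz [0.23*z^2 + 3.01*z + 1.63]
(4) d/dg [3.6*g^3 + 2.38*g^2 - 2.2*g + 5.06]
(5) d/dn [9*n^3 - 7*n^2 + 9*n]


(1) = (1.1474*v^4 + 27.554*v^3 - 1.5557*v^2 + 0.3488*v + 2.934)/(6.4516*v^6 - 0.8636*v^5 + 19.4345*v^4 - 3.534*v^3 + 14.742*v^2 - 3.3616*v + 0.1936)
(2) = (4*cos(h) - 19)*sin(h)/((cos(h) - 7)^2*(cos(h) + 2)^4)
(3) = 0.46*z + 3.01
(4) = 10.8*g^2 + 4.76*g - 2.2
(5) = 27*n^2 - 14*n + 9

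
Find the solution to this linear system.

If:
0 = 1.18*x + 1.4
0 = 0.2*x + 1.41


Then:
No Solution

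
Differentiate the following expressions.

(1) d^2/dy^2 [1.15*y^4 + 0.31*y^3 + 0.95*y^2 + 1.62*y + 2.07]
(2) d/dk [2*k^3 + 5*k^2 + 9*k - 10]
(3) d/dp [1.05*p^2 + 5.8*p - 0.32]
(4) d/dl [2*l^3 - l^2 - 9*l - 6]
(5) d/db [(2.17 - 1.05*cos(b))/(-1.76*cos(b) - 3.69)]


(1) = 13.8*y^2 + 1.86*y + 1.9
(2) = 6*k^2 + 10*k + 9
(3) = 2.1*p + 5.8
(4) = 6*l^2 - 2*l - 9
(5) = -7.6937*sin(b)/(1.76*cos(b) + 3.69)^2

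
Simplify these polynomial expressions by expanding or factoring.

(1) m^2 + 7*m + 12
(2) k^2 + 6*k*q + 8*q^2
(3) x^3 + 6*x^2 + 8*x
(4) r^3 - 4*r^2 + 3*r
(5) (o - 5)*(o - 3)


(1) = (m + 3)*(m + 4)
(2) = (k + 2*q)*(k + 4*q)
(3) = x*(x + 2)*(x + 4)
(4) = r*(r - 3)*(r - 1)
(5) = o^2 - 8*o + 15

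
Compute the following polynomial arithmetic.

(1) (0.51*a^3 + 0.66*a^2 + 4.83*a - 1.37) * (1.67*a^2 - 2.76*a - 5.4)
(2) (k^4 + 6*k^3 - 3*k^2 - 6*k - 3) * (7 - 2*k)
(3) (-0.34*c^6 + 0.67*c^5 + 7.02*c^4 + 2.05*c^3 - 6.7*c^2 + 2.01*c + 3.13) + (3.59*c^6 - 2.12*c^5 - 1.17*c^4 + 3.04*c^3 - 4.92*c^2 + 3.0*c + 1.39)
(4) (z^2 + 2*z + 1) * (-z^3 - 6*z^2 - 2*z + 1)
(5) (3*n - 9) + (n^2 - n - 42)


(1) = 0.8517*a^5 - 0.3054*a^4 + 3.4905*a^3 - 19.1827*a^2 - 22.3008*a + 7.398
(2) = -2*k^5 - 5*k^4 + 48*k^3 - 9*k^2 - 36*k - 21
(3) = 3.25*c^6 - 1.45*c^5 + 5.85*c^4 + 5.09*c^3 - 11.62*c^2 + 5.01*c + 4.52
(4) = -z^5 - 8*z^4 - 15*z^3 - 9*z^2 + 1
(5) = n^2 + 2*n - 51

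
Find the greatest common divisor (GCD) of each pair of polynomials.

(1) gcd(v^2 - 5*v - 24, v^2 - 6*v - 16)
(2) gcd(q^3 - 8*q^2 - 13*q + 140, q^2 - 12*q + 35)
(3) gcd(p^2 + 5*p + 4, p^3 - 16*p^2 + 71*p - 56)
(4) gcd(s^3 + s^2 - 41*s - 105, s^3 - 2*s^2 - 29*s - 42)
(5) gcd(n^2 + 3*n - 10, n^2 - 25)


(1) = gcd((v - 8)*(v + 3), (v - 8)*(v + 2)) = v - 8
(2) = gcd((q - 7)*(q - 5)*(q + 4), (q - 7)*(q - 5)) = q^2 - 12*q + 35
(3) = gcd((p + 1)*(p + 4), (p - 8)*(p - 7)*(p - 1)) = 1
(4) = gcd((s - 7)*(s + 3)*(s + 5), (s - 7)*(s + 2)*(s + 3)) = s^2 - 4*s - 21
(5) = n + 5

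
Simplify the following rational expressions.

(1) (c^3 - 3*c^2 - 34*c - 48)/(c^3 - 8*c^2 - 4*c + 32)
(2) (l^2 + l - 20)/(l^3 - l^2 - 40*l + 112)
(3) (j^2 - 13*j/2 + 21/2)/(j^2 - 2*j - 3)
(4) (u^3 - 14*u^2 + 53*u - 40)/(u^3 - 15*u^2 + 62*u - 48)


(1) = (c + 3)/(c - 2)
(2) = (l + 5)/(l^2 + 3*l - 28)
(3) = (2*j - 7)/(2*j + 2)
(4) = (u - 5)/(u - 6)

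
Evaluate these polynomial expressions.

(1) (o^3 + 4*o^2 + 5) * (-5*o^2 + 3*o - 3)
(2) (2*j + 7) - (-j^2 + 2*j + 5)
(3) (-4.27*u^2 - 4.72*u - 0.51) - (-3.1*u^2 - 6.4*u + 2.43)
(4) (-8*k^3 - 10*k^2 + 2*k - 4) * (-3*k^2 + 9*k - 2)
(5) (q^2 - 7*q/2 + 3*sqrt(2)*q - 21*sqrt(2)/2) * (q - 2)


(1) = -5*o^5 - 17*o^4 + 9*o^3 - 37*o^2 + 15*o - 15
(2) = j^2 + 2
(3) = -1.17*u^2 + 1.68*u - 2.94
(4) = 24*k^5 - 42*k^4 - 80*k^3 + 50*k^2 - 40*k + 8
(5) = q^3 - 11*q^2/2 + 3*sqrt(2)*q^2 - 33*sqrt(2)*q/2 + 7*q + 21*sqrt(2)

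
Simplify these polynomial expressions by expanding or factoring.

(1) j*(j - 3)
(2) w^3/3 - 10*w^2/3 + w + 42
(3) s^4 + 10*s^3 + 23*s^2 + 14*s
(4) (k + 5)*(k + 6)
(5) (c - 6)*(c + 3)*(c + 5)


(1) = j^2 - 3*j
(2) = (w/3 + 1)*(w - 7)*(w - 6)
(3) = s*(s + 1)*(s + 2)*(s + 7)
(4) = k^2 + 11*k + 30
(5) = c^3 + 2*c^2 - 33*c - 90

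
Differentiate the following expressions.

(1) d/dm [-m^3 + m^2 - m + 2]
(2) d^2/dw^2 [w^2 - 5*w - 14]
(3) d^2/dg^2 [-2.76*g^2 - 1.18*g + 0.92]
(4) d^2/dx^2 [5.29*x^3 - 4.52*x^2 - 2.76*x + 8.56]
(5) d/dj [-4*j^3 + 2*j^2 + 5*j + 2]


(1) = -3*m^2 + 2*m - 1
(2) = 2
(3) = -5.52000000000000
(4) = 31.74*x - 9.04
(5) = -12*j^2 + 4*j + 5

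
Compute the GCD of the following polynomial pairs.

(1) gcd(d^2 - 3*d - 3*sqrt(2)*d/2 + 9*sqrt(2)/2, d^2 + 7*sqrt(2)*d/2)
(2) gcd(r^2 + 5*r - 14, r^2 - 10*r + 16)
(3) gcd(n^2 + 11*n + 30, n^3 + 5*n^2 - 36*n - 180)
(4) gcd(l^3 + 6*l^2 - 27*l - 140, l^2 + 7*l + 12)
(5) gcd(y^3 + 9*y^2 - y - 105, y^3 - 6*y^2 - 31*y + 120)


(1) = gcd((d - 3)*(d - 3*sqrt(2)/2), d*(d + 7*sqrt(2)/2)) = 1
(2) = gcd((r - 2)*(r + 7), (r - 8)*(r - 2)) = r - 2
(3) = gcd((n + 5)*(n + 6), (n - 6)*(n + 5)*(n + 6)) = n^2 + 11*n + 30
(4) = gcd((l - 5)*(l + 4)*(l + 7), (l + 3)*(l + 4)) = l + 4
(5) = y^2 + 2*y - 15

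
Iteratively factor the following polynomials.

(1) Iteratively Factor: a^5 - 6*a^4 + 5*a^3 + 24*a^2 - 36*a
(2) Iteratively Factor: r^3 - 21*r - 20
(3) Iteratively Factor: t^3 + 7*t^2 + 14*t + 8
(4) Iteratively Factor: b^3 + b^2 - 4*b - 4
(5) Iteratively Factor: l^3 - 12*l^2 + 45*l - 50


(1) = (a + 2)*(a^4 - 8*a^3 + 21*a^2 - 18*a) = (a - 3)*(a + 2)*(a^3 - 5*a^2 + 6*a) = (a - 3)^2*(a + 2)*(a^2 - 2*a) = a*(a - 3)^2*(a + 2)*(a - 2)
(2) = (r + 4)*(r^2 - 4*r - 5) = (r - 5)*(r + 4)*(r + 1)
(3) = (t + 4)*(t^2 + 3*t + 2) = (t + 2)*(t + 4)*(t + 1)
(4) = (b + 1)*(b^2 - 4) = (b - 2)*(b + 1)*(b + 2)
(5) = (l - 5)*(l^2 - 7*l + 10) = (l - 5)^2*(l - 2)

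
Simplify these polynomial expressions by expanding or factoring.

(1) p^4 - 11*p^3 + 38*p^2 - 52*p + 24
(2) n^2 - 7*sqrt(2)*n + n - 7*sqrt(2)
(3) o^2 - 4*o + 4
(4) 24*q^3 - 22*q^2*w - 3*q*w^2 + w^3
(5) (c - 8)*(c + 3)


(1) = (p - 6)*(p - 2)^2*(p - 1)
(2) = (n + 1)*(n - 7*sqrt(2))
(3) = (o - 2)^2
(4) = (-6*q + w)*(-q + w)*(4*q + w)
(5) = c^2 - 5*c - 24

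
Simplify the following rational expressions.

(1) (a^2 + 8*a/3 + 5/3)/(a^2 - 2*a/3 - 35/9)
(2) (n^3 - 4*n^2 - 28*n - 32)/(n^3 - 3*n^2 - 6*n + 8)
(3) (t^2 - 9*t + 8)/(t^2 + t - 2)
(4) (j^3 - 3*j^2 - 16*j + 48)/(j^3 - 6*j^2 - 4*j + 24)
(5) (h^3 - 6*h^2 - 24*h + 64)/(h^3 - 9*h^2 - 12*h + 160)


(1) = (3*a + 3)/(3*a - 7)
(2) = (n^2 - 6*n - 16)/(n^2 - 5*n + 4)
(3) = (t - 8)/(t + 2)
(4) = (j^3 - 3*j^2 - 16*j + 48)/(j^3 - 6*j^2 - 4*j + 24)
(5) = (h - 2)/(h - 5)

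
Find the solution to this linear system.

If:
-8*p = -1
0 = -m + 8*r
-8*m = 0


Then:
m = 0
p = 1/8
r = 0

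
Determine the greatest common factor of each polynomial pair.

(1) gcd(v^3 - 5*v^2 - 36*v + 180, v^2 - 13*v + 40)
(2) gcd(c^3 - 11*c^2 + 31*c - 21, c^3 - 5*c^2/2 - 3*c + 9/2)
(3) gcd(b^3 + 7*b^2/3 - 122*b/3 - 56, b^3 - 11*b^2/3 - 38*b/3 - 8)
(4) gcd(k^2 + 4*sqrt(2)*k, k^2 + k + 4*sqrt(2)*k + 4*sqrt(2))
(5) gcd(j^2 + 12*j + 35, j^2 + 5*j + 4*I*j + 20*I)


(1) = v - 5
(2) = c^2 - 4*c + 3
(3) = gcd((b - 6)*(b + 4/3)*(b + 7), (b - 6)*(b + 1)*(b + 4/3)) = b^2 - 14*b/3 - 8
(4) = k + 4*sqrt(2)
(5) = gcd((j + 5)*(j + 7), (j + 5)*(j + 4*I)) = j + 5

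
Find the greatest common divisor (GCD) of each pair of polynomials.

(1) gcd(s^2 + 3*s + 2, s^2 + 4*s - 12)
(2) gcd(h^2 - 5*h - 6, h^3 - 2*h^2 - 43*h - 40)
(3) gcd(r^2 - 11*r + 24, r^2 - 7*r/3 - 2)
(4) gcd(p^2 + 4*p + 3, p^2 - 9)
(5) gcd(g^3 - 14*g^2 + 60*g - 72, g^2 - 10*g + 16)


(1) = 1
(2) = h + 1
(3) = r - 3
(4) = gcd((p + 1)*(p + 3), (p - 3)*(p + 3)) = p + 3
(5) = g - 2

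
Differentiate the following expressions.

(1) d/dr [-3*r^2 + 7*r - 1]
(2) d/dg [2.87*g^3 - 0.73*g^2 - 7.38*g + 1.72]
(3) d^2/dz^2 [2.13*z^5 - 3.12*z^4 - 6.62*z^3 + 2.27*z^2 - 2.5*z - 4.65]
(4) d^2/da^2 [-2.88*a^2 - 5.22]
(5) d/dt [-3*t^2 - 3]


(1) = 7 - 6*r
(2) = 8.61*g^2 - 1.46*g - 7.38
(3) = 42.6*z^3 - 37.44*z^2 - 39.72*z + 4.54
(4) = -5.76000000000000
(5) = -6*t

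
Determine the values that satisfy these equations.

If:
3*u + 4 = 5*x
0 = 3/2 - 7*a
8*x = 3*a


Then:
a = 3/14
u = -403/336
x = 9/112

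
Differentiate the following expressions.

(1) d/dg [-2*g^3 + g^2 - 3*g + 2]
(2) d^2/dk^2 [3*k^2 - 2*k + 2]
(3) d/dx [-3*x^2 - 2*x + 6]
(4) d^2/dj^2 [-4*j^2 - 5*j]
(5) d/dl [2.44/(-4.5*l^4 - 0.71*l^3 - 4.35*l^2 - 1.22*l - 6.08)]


(1) = -6*g^2 + 2*g - 3
(2) = 6
(3) = -6*x - 2
(4) = -8
(5) = (43.92*l^3 + 5.1972*l^2 + 21.228*l + 2.9768)/(4.5*l^4 + 0.71*l^3 + 4.35*l^2 + 1.22*l + 6.08)^2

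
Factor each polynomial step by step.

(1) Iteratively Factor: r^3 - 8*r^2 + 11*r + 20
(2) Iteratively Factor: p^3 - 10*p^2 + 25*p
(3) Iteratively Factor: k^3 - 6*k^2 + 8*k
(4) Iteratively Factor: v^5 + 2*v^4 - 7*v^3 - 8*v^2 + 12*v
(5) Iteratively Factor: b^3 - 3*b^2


(1) = (r - 4)*(r^2 - 4*r - 5) = (r - 4)*(r + 1)*(r - 5)
(2) = (p - 5)*(p^2 - 5*p) = p*(p - 5)*(p - 5)
(3) = (k - 2)*(k^2 - 4*k) = (k - 4)*(k - 2)*(k)
(4) = (v - 2)*(v^4 + 4*v^3 + v^2 - 6*v) = (v - 2)*(v - 1)*(v^3 + 5*v^2 + 6*v) = (v - 2)*(v - 1)*(v + 3)*(v^2 + 2*v) = v*(v - 2)*(v - 1)*(v + 3)*(v + 2)
(5) = (b)*(b^2 - 3*b) = b^2*(b - 3)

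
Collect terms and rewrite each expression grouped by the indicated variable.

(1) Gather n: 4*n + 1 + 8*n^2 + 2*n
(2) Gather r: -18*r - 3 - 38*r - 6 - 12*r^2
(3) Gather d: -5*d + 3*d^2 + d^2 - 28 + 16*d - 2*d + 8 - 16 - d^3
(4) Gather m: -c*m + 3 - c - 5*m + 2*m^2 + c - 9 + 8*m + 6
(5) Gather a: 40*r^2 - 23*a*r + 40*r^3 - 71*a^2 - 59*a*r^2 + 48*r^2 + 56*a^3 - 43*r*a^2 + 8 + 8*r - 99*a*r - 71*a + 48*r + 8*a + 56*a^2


(1) = 8*n^2 + 6*n + 1
(2) = -12*r^2 - 56*r - 9
(3) = -d^3 + 4*d^2 + 9*d - 36
(4) = 2*m^2 + m*(3 - c)
(5) = 56*a^3 + a^2*(-43*r - 15) + a*(-59*r^2 - 122*r - 63) + 40*r^3 + 88*r^2 + 56*r + 8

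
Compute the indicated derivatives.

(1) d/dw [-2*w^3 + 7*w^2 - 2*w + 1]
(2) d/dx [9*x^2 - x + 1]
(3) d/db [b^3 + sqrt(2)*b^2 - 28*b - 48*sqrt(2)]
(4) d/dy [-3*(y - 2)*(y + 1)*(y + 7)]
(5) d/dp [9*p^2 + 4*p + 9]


(1) = -6*w^2 + 14*w - 2
(2) = 18*x - 1
(3) = 3*b^2 + 2*sqrt(2)*b - 28
(4) = -9*y^2 - 36*y + 27
(5) = 18*p + 4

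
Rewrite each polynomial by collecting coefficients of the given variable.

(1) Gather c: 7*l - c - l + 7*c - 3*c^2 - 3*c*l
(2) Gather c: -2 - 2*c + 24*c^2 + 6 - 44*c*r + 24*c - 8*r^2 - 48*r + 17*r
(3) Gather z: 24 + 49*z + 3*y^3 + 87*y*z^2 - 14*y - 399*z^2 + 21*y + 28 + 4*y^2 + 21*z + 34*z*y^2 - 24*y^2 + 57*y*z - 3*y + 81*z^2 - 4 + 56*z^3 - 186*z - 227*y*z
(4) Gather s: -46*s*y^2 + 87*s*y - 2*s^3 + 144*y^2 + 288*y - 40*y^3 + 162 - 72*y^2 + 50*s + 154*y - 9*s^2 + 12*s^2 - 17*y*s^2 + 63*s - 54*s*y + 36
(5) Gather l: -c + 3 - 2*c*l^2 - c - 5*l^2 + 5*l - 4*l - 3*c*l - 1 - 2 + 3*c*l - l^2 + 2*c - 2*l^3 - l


(1) = -3*c^2 + c*(6 - 3*l) + 6*l
(2) = 24*c^2 + c*(22 - 44*r) - 8*r^2 - 31*r + 4
(3) = 3*y^3 - 20*y^2 + 4*y + 56*z^3 + z^2*(87*y - 318) + z*(34*y^2 - 170*y - 116) + 48
(4) = -2*s^3 + s^2*(3 - 17*y) + s*(-46*y^2 + 33*y + 113) - 40*y^3 + 72*y^2 + 442*y + 198
(5) = -2*l^3 + l^2*(-2*c - 6)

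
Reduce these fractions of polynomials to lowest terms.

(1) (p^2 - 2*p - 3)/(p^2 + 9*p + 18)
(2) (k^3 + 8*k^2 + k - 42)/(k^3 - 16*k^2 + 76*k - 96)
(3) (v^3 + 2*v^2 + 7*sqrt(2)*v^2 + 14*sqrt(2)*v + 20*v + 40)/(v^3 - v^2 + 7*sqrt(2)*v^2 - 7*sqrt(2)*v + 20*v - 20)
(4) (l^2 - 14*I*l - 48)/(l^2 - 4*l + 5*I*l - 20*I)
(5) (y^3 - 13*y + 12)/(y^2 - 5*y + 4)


(1) = (p^2 - 2*p - 3)/(p^2 + 9*p + 18)
(2) = (k^2 + 10*k + 21)/(k^2 - 14*k + 48)
(3) = (v + 2)/(v - 1)
(4) = (l^2 - 14*I*l - 48)/(l^2 + l*(-4 + 5*I) - 20*I)
(5) = (y^2 + y - 12)/(y - 4)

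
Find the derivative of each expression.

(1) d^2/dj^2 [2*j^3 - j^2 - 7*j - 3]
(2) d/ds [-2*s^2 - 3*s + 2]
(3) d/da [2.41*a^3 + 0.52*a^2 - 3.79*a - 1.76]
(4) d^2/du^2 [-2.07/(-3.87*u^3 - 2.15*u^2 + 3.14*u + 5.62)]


(1) = 12*j - 2
(2) = -4*s - 3
(3) = 7.23*a^2 + 1.04*a - 3.79
(4) = (-(48.0654*u + 8.901)*(3.87*u^3 + 2.15*u^2 - 3.14*u - 5.62) + 2.07*(11.61*u^2 + 4.3*u - 3.14)*(23.22*u^2 + 8.6*u - 6.28))/(3.87*u^3 + 2.15*u^2 - 3.14*u - 5.62)^3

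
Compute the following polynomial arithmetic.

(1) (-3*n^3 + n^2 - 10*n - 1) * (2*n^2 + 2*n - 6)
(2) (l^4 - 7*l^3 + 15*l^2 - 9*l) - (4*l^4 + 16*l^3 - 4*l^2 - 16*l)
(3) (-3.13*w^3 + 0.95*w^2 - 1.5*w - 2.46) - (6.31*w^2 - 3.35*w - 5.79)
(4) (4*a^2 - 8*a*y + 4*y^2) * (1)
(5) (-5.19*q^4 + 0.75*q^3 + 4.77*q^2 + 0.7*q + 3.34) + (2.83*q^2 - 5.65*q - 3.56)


(1) = -6*n^5 - 4*n^4 - 28*n^2 + 58*n + 6
(2) = -3*l^4 - 23*l^3 + 19*l^2 + 7*l
(3) = -3.13*w^3 - 5.36*w^2 + 1.85*w + 3.33
(4) = 4*a^2 - 8*a*y + 4*y^2
(5) = -5.19*q^4 + 0.75*q^3 + 7.6*q^2 - 4.95*q - 0.22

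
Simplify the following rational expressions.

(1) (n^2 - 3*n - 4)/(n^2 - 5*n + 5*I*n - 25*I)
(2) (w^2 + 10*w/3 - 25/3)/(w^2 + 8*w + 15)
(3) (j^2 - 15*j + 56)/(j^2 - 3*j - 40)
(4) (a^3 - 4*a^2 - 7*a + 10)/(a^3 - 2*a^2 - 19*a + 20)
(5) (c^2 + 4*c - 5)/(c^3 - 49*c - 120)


(1) = (n^2 - 3*n - 4)/(n^2 + n*(-5 + 5*I) - 25*I)
(2) = (3*w - 5)/(3*w + 9)
(3) = (j - 7)/(j + 5)
(4) = (a + 2)/(a + 4)
(5) = (c - 1)/(c^2 - 5*c - 24)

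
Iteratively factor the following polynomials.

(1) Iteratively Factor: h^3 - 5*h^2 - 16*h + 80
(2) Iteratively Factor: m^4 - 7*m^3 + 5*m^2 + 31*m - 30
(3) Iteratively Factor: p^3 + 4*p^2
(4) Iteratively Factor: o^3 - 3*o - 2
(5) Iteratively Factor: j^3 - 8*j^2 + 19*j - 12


(1) = (h - 4)*(h^2 - h - 20) = (h - 5)*(h - 4)*(h + 4)
(2) = (m - 5)*(m^3 - 2*m^2 - 5*m + 6) = (m - 5)*(m - 1)*(m^2 - m - 6) = (m - 5)*(m - 1)*(m + 2)*(m - 3)
(3) = (p)*(p^2 + 4*p) = p*(p + 4)*(p)
(4) = (o + 1)*(o^2 - o - 2) = (o - 2)*(o + 1)*(o + 1)
(5) = (j - 1)*(j^2 - 7*j + 12) = (j - 4)*(j - 1)*(j - 3)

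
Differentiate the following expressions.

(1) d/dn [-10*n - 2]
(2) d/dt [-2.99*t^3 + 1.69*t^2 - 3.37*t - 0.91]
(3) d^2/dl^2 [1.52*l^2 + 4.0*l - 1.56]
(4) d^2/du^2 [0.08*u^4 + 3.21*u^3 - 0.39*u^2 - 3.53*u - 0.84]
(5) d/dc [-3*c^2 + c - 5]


(1) = -10
(2) = -8.97*t^2 + 3.38*t - 3.37
(3) = 3.04000000000000
(4) = 0.96*u^2 + 19.26*u - 0.78
(5) = 1 - 6*c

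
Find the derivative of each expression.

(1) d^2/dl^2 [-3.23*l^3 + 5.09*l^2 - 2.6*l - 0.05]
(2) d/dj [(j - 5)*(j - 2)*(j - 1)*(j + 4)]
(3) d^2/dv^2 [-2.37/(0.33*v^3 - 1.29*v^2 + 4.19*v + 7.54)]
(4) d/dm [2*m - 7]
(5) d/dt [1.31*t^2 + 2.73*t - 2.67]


(1) = 10.18 - 19.38*l
(2) = 4*j^3 - 12*j^2 - 30*j + 58
(3) = ((4.6926*v - 6.1146)*(0.33*v^3 - 1.29*v^2 + 4.19*v + 7.54) - 2.37*(0.99*v^2 - 2.58*v + 4.19)*(1.98*v^2 - 5.16*v + 8.38))/(0.33*v^3 - 1.29*v^2 + 4.19*v + 7.54)^3
(4) = 2
(5) = 2.62*t + 2.73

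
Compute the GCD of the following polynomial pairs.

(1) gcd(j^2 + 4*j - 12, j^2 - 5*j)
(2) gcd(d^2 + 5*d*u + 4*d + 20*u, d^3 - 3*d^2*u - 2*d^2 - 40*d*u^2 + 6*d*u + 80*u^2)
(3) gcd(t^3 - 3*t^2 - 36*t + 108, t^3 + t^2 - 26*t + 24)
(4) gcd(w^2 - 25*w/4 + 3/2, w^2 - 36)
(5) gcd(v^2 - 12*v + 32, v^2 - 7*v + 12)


(1) = 1
(2) = gcd((d + 4)*(d + 5*u), (d - 2)*(d - 8*u)*(d + 5*u)) = d + 5*u
(3) = gcd((t - 6)*(t - 3)*(t + 6), (t - 4)*(t - 1)*(t + 6)) = t + 6
(4) = w - 6
(5) = gcd((v - 8)*(v - 4), (v - 4)*(v - 3)) = v - 4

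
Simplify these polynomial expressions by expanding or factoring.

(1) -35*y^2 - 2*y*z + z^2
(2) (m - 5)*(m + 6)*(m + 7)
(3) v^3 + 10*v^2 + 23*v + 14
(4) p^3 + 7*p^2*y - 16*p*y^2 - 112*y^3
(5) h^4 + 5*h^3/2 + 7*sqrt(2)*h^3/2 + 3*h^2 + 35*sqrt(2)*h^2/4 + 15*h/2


(1) = (-7*y + z)*(5*y + z)
(2) = m^3 + 8*m^2 - 23*m - 210
(3) = (v + 1)*(v + 2)*(v + 7)
(4) = (p - 4*y)*(p + 4*y)*(p + 7*y)
(5) = h*(h + 5/2)*(h + sqrt(2)/2)*(h + 3*sqrt(2))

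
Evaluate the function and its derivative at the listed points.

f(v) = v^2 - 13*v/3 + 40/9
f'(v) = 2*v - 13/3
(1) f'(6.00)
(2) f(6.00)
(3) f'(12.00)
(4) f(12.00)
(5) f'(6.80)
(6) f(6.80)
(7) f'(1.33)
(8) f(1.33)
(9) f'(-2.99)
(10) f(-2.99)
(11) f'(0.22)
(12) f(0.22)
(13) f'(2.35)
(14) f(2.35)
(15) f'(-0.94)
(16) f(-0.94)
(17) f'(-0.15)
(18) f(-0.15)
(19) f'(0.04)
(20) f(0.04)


(1) = 7.67
(2) = 14.44
(3) = 19.67
(4) = 96.44
(5) = 9.27
(6) = 21.22
(7) = -1.67
(8) = 0.45
(9) = -10.31
(10) = 26.34
(11) = -3.89
(12) = 3.54
(13) = 0.37
(14) = -0.22
(15) = -6.21
(16) = 9.40
(17) = -4.63
(18) = 5.12
(19) = -4.25
(20) = 4.27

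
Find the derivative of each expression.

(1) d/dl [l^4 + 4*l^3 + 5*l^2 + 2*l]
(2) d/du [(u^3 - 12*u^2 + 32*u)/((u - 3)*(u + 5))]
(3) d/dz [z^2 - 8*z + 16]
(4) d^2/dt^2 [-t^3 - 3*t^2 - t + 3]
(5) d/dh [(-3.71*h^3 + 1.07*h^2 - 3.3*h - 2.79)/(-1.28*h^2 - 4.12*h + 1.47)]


(1) = 4*l^3 + 12*l^2 + 10*l + 2
(2) = (u^4 + 4*u^3 - 101*u^2 + 360*u - 480)/(u^4 + 4*u^3 - 26*u^2 - 60*u + 225)
(3) = 2*z - 8
(4) = -6*t - 6
(5) = (4.7488*h^4 + 30.5704*h^3 - 24.9935*h^2 - 3.9966*h - 16.3458)/(1.6384*h^4 + 10.5472*h^3 + 13.2112*h^2 - 12.1128*h + 2.1609)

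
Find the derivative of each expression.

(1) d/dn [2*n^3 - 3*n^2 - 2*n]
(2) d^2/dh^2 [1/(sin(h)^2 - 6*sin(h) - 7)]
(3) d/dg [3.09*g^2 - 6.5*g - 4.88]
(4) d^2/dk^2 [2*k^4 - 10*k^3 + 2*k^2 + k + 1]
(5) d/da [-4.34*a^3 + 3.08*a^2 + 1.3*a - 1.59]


(1) = 6*n^2 - 6*n - 2
(2) = 2*(-2*sin(h)^3 + 11*sin(h)^2 - 40*sin(h) + 43)/((sin(h) - 7)^3*(sin(h) + 1)^2)
(3) = 6.18*g - 6.5
(4) = 24*k^2 - 60*k + 4
(5) = -13.02*a^2 + 6.16*a + 1.3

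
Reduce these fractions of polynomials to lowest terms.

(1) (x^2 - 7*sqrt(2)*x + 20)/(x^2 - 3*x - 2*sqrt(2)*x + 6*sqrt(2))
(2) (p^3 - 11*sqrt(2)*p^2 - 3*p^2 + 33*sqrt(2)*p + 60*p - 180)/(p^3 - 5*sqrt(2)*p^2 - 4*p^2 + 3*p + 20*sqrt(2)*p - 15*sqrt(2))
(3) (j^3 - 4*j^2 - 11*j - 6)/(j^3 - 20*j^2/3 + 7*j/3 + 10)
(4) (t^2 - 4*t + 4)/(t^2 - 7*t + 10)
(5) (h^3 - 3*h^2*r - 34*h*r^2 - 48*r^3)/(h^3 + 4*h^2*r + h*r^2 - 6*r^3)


(1) = (x - 5*sqrt(2))/(x - 3)
(2) = (p - 6*sqrt(2))/(p - 1)
(3) = (3*j + 3)/(3*j - 5)
(4) = (t - 2)/(t - 5)
(5) = (-h + 8*r)/(-h + r)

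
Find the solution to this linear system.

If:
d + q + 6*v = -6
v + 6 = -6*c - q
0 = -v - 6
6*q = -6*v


Then:
c = -1
d = 24
q = 6
v = -6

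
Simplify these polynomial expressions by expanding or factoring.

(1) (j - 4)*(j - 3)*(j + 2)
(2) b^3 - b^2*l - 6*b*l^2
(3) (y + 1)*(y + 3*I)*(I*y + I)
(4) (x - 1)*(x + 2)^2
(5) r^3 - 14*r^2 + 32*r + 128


(1) = j^3 - 5*j^2 - 2*j + 24
(2) = b*(b - 3*l)*(b + 2*l)
(3) = I*y^3 - 3*y^2 + 2*I*y^2 - 6*y + I*y - 3
(4) = x^3 + 3*x^2 - 4
(5) = (r - 8)^2*(r + 2)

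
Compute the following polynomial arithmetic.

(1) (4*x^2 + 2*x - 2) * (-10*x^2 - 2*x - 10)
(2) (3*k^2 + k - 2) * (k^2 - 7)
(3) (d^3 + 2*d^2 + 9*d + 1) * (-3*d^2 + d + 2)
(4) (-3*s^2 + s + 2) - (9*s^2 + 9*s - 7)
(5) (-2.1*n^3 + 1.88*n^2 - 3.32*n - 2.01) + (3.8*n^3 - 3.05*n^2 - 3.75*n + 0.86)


(1) = -40*x^4 - 28*x^3 - 24*x^2 - 16*x + 20
(2) = 3*k^4 + k^3 - 23*k^2 - 7*k + 14
(3) = -3*d^5 - 5*d^4 - 23*d^3 + 10*d^2 + 19*d + 2
(4) = -12*s^2 - 8*s + 9
(5) = 1.7*n^3 - 1.17*n^2 - 7.07*n - 1.15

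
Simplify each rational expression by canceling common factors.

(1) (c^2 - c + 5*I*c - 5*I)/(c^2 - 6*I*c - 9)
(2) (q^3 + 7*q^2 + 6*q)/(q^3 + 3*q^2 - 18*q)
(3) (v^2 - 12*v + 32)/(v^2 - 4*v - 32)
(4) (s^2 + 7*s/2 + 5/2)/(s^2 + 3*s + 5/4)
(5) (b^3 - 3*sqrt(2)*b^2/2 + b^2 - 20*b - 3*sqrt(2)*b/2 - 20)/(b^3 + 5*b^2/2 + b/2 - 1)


(1) = (c^2 + c*(-1 + 5*I) - 5*I)/(c^2 - 6*I*c - 9)
(2) = (q + 1)/(q - 3)
(3) = (v - 4)/(v + 4)
(4) = (2*s + 2)/(2*s + 1)
(5) = (4*b^2 - 6*sqrt(2)*b - 80)/(4*b^2 + 6*b - 4)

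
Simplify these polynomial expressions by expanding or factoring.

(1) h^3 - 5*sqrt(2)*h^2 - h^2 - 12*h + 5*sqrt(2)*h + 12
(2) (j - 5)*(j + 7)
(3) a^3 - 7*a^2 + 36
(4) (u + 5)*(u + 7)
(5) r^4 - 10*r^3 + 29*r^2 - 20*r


(1) = (h - 1)*(h - 6*sqrt(2))*(h + sqrt(2))
(2) = j^2 + 2*j - 35
(3) = (a - 6)*(a - 3)*(a + 2)
(4) = u^2 + 12*u + 35
(5) = r*(r - 5)*(r - 4)*(r - 1)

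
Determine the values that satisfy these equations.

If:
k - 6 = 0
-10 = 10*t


Then:
k = 6
t = -1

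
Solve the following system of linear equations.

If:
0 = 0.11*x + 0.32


Then:
x = -2.91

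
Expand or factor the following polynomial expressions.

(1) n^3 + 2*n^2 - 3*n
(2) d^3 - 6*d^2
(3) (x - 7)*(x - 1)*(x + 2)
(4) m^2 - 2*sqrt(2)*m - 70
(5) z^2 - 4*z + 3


(1) = n*(n - 1)*(n + 3)
(2) = d^2*(d - 6)
(3) = x^3 - 6*x^2 - 9*x + 14
(4) = (m - 7*sqrt(2))*(m + 5*sqrt(2))
(5) = (z - 3)*(z - 1)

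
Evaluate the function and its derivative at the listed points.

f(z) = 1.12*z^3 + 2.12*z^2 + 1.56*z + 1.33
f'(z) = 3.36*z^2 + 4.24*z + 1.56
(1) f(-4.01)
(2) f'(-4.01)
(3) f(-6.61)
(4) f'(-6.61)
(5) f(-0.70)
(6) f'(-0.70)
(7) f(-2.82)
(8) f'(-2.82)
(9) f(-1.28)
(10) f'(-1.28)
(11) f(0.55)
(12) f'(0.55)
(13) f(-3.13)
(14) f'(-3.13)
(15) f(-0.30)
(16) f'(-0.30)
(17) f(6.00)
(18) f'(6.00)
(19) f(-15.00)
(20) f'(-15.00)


(1) = -43.05
(2) = 38.59
(3) = -239.82
(4) = 120.34
(5) = 0.89
(6) = 0.24
(7) = -11.33
(8) = 16.32
(9) = 0.46
(10) = 1.64
(11) = 3.02
(12) = 4.91
(13) = -17.13
(14) = 21.21
(15) = 1.02
(16) = 0.59
(17) = 328.93
(18) = 147.96
(19) = -3325.07
(20) = 693.96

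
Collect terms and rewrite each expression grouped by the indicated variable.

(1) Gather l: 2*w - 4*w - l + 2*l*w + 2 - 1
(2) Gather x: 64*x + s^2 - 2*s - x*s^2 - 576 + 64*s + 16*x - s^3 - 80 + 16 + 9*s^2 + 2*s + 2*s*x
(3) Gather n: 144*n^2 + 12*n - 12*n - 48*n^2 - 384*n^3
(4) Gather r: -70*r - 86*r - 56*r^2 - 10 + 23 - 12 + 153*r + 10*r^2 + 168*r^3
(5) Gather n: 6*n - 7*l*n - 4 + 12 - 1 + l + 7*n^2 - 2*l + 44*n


(1) = l*(2*w - 1) - 2*w + 1
(2) = -s^3 + 10*s^2 + 64*s + x*(-s^2 + 2*s + 80) - 640
(3) = -384*n^3 + 96*n^2
(4) = 168*r^3 - 46*r^2 - 3*r + 1
(5) = -l + 7*n^2 + n*(50 - 7*l) + 7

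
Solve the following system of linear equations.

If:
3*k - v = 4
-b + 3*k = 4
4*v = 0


Then:
b = 0
k = 4/3
v = 0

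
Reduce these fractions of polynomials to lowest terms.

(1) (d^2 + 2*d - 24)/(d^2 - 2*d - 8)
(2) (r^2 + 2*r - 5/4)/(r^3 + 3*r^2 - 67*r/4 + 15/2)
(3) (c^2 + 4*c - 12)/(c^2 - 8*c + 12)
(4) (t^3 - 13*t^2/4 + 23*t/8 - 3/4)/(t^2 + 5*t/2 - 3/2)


(1) = (d + 6)/(d + 2)
(2) = (2*r + 5)/(2*r^2 + 7*r - 30)
(3) = (c + 6)/(c - 6)
(4) = (4*t^2 - 11*t + 6)/(4*t + 12)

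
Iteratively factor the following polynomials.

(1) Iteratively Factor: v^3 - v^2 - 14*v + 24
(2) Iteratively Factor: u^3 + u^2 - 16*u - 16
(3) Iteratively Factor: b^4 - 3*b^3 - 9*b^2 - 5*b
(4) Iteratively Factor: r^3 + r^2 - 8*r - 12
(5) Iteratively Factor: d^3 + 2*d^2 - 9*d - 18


(1) = (v - 2)*(v^2 + v - 12) = (v - 2)*(v + 4)*(v - 3)
(2) = (u + 1)*(u^2 - 16) = (u + 1)*(u + 4)*(u - 4)
(3) = (b)*(b^3 - 3*b^2 - 9*b - 5) = b*(b + 1)*(b^2 - 4*b - 5) = b*(b - 5)*(b + 1)*(b + 1)
(4) = (r - 3)*(r^2 + 4*r + 4) = (r - 3)*(r + 2)*(r + 2)
(5) = (d + 2)*(d^2 - 9) = (d + 2)*(d + 3)*(d - 3)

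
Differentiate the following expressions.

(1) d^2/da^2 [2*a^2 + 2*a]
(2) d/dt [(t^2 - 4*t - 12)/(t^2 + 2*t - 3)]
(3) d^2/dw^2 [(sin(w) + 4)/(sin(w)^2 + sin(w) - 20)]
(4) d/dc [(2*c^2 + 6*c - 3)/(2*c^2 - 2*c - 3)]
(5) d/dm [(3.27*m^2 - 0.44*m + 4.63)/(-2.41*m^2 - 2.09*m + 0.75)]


(1) = 4
(2) = 6*(t^2 + 3*t + 6)/(t^4 + 4*t^3 - 2*t^2 - 12*t + 9)
(3) = (-sin(w)^5 - 15*sin(w)^4 - 130*sin(w)^3 - 320*sin(w)^2 - 336*sin(w) + 208)/(sin(w)^2 + sin(w) - 20)^3
(4) = 8*(-2*c^2 - 3)/(4*c^4 - 8*c^3 - 8*c^2 + 12*c + 9)
(5) = (-7.8947*m^2 + 27.2216*m + 9.3467)/(5.8081*m^4 + 10.0738*m^3 + 0.7531*m^2 - 3.135*m + 0.5625)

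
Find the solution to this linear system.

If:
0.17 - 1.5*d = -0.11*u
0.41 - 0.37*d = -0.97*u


Then:
d = 0.08
u = -0.39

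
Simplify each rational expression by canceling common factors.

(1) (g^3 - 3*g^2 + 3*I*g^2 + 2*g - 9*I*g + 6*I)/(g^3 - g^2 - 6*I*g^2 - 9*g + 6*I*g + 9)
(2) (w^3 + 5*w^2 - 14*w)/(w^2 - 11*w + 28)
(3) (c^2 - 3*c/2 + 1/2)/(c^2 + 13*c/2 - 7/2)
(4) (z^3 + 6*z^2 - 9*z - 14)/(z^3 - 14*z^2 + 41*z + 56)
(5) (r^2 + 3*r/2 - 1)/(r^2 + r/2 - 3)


(1) = (g^2 + g*(-2 + 3*I) - 6*I)/(g^2 - 6*I*g - 9)
(2) = (w^3 + 5*w^2 - 14*w)/(w^2 - 11*w + 28)
(3) = (c - 1)/(c + 7)
(4) = (z^2 + 5*z - 14)/(z^2 - 15*z + 56)
(5) = (2*r - 1)/(2*r - 3)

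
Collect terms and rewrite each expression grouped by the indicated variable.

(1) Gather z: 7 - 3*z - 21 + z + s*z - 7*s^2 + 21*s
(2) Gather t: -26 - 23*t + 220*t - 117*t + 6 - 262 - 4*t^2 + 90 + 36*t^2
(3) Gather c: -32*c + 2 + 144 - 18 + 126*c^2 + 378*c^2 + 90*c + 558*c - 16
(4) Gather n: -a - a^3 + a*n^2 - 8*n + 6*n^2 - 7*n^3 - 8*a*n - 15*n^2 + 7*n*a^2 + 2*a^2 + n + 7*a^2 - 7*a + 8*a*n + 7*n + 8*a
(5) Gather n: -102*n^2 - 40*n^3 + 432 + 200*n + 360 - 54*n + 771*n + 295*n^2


(1) = -7*s^2 + 21*s + z*(s - 2) - 14
(2) = 32*t^2 + 80*t - 192
(3) = 504*c^2 + 616*c + 112
(4) = -a^3 + 7*a^2*n + 9*a^2 - 7*n^3 + n^2*(a - 9)
(5) = -40*n^3 + 193*n^2 + 917*n + 792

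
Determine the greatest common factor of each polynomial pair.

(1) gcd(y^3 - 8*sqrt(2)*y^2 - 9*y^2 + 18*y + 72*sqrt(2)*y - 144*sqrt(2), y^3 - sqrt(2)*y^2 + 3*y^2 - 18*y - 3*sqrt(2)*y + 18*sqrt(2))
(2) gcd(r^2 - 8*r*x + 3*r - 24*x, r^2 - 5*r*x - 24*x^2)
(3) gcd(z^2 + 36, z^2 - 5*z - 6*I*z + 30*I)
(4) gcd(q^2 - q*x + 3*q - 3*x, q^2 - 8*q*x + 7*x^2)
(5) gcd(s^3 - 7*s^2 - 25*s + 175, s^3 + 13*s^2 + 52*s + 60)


(1) = y - 3
(2) = -r + 8*x
(3) = z - 6*I
(4) = gcd((q + 3)*(q - x), (q - 7*x)*(q - x)) = -q + x
(5) = s + 5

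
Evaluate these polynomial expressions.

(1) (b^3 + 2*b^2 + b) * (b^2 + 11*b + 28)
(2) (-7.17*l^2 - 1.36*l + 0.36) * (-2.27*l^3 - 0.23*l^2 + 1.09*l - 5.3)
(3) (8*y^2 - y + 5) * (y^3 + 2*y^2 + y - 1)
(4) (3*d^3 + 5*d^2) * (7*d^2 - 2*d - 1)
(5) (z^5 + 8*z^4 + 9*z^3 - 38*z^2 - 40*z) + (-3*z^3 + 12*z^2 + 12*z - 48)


(1) = b^5 + 13*b^4 + 51*b^3 + 67*b^2 + 28*b
(2) = 16.2759*l^5 + 4.7363*l^4 - 8.3197*l^3 + 36.4358*l^2 + 7.6004*l - 1.908
(3) = 8*y^5 + 15*y^4 + 11*y^3 + y^2 + 6*y - 5
(4) = 21*d^5 + 29*d^4 - 13*d^3 - 5*d^2
(5) = z^5 + 8*z^4 + 6*z^3 - 26*z^2 - 28*z - 48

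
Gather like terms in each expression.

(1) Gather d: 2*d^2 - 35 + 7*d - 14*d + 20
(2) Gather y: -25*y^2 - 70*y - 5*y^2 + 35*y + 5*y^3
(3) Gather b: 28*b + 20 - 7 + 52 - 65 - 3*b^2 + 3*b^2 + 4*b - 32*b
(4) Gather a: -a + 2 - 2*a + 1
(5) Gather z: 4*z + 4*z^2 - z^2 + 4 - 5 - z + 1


(1) = 2*d^2 - 7*d - 15
(2) = 5*y^3 - 30*y^2 - 35*y
(3) = 0
(4) = 3 - 3*a
(5) = 3*z^2 + 3*z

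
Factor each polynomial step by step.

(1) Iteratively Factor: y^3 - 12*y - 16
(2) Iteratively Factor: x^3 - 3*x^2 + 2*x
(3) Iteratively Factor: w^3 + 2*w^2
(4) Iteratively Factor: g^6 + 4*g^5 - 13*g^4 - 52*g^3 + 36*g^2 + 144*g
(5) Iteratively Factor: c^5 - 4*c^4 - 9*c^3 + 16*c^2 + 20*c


(1) = (y + 2)*(y^2 - 2*y - 8) = (y + 2)^2*(y - 4)
(2) = (x)*(x^2 - 3*x + 2) = x*(x - 1)*(x - 2)
(3) = (w + 2)*(w^2) = w*(w + 2)*(w)
(4) = (g - 2)*(g^5 + 6*g^4 - g^3 - 54*g^2 - 72*g) = g*(g - 2)*(g^4 + 6*g^3 - g^2 - 54*g - 72) = g*(g - 2)*(g + 2)*(g^3 + 4*g^2 - 9*g - 36) = g*(g - 3)*(g - 2)*(g + 2)*(g^2 + 7*g + 12) = g*(g - 3)*(g - 2)*(g + 2)*(g + 4)*(g + 3)
(5) = (c - 2)*(c^4 - 2*c^3 - 13*c^2 - 10*c) = c*(c - 2)*(c^3 - 2*c^2 - 13*c - 10) = c*(c - 2)*(c + 2)*(c^2 - 4*c - 5) = c*(c - 5)*(c - 2)*(c + 2)*(c + 1)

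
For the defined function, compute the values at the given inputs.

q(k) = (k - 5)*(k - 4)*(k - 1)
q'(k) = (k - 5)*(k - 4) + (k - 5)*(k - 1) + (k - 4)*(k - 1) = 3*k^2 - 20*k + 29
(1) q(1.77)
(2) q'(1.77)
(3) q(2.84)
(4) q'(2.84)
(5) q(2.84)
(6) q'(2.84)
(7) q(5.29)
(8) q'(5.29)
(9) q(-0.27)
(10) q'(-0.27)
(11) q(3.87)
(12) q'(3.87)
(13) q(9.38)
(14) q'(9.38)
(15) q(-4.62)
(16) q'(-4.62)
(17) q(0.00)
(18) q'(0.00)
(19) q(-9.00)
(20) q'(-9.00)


(1) = 5.55
(2) = 3.00
(3) = 4.61
(4) = -3.60
(5) = 4.61
(6) = -3.60
(7) = 1.60
(8) = 7.15
(9) = -28.58
(10) = 34.62
(11) = 0.42
(12) = -3.47
(13) = 197.47
(14) = 105.35
(15) = -466.04
(16) = 185.43
(17) = -20.00
(18) = 29.00
(19) = -1820.00
(20) = 452.00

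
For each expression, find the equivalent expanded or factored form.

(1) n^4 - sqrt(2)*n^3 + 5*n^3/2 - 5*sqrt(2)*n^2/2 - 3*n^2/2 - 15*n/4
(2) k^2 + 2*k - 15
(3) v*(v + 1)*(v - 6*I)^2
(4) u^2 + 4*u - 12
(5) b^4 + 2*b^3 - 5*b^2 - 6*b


(1) = n*(n + 5/2)*(n - 3*sqrt(2)/2)*(n + sqrt(2)/2)
(2) = (k - 3)*(k + 5)
(3) = v^4 + v^3 - 12*I*v^3 - 36*v^2 - 12*I*v^2 - 36*v
(4) = (u - 2)*(u + 6)
(5) = b*(b - 2)*(b + 1)*(b + 3)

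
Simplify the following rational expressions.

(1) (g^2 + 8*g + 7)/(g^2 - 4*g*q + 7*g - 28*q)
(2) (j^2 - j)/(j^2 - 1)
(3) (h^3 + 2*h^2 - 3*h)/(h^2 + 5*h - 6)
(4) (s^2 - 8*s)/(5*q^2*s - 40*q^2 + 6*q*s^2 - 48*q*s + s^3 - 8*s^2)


(1) = (-g - 1)/(-g + 4*q)
(2) = j/(j + 1)
(3) = (h^2 + 3*h)/(h + 6)
(4) = s/(5*q^2 + 6*q*s + s^2)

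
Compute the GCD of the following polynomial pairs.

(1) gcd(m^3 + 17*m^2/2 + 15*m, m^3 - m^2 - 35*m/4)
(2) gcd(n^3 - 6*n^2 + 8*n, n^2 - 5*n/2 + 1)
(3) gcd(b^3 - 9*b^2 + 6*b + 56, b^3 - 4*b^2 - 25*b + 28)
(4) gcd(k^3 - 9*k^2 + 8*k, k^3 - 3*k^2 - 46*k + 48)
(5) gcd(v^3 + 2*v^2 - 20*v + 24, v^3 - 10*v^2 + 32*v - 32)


(1) = m^2 + 5*m/2
(2) = n - 2
(3) = gcd((b - 7)*(b - 4)*(b + 2), (b - 7)*(b - 1)*(b + 4)) = b - 7
(4) = k^2 - 9*k + 8
(5) = gcd((v - 2)^2*(v + 6), (v - 4)^2*(v - 2)) = v - 2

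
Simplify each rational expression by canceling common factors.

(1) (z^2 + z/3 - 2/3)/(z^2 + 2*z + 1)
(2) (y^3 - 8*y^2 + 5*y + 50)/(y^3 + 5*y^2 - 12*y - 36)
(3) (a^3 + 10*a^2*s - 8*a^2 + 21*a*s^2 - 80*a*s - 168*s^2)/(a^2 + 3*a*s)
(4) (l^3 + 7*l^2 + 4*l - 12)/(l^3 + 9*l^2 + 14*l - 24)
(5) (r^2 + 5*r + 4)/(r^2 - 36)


(1) = (3*z - 2)/(3*z + 3)
(2) = (y^2 - 10*y + 25)/(y^2 + 3*y - 18)
(3) = (a^2 + 7*a*s - 8*a - 56*s)/a
(4) = (l + 2)/(l + 4)
(5) = (r^2 + 5*r + 4)/(r^2 - 36)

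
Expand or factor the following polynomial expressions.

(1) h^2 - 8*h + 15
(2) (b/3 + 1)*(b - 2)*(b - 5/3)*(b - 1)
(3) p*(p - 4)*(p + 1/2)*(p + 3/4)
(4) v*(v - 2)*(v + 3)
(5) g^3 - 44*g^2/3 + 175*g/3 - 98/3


(1) = (h - 5)*(h - 3)
(2) = b^4/3 - 5*b^3/9 - 7*b^2/3 + 53*b/9 - 10/3
(3) = p^4 - 11*p^3/4 - 37*p^2/8 - 3*p/2
(4) = v^3 + v^2 - 6*v
(5) = (g - 7)^2*(g - 2/3)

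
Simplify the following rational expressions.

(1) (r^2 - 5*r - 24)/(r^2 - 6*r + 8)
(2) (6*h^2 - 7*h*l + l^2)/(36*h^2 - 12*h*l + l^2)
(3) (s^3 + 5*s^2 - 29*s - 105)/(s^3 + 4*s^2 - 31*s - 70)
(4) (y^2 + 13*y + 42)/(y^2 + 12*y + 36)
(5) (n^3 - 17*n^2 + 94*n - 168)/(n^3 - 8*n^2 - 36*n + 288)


(1) = (r^2 - 5*r - 24)/(r^2 - 6*r + 8)
(2) = (h - l)/(6*h - l)
(3) = (s + 3)/(s + 2)
(4) = (y + 7)/(y + 6)
(5) = (n^2 - 11*n + 28)/(n^2 - 2*n - 48)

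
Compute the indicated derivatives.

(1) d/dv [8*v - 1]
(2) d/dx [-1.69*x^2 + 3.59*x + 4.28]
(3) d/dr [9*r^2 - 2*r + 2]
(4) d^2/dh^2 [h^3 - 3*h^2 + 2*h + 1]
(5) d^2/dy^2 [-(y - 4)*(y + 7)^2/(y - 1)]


(1) = 8
(2) = 3.59 - 3.38*x
(3) = 18*r - 2
(4) = 6*h - 6
(5) = 2*(-y^3 + 3*y^2 - 3*y + 193)/(y^3 - 3*y^2 + 3*y - 1)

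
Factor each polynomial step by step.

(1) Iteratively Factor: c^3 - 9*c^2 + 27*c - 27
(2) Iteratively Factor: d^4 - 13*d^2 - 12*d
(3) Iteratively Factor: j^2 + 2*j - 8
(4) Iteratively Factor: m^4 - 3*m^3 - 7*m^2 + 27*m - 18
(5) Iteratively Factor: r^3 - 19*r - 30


(1) = (c - 3)*(c^2 - 6*c + 9) = (c - 3)^2*(c - 3)
(2) = (d)*(d^3 - 13*d - 12) = d*(d - 4)*(d^2 + 4*d + 3) = d*(d - 4)*(d + 3)*(d + 1)
(3) = (j + 4)*(j - 2)
(4) = (m + 3)*(m^3 - 6*m^2 + 11*m - 6) = (m - 2)*(m + 3)*(m^2 - 4*m + 3) = (m - 3)*(m - 2)*(m + 3)*(m - 1)
(5) = (r + 3)*(r^2 - 3*r - 10) = (r + 2)*(r + 3)*(r - 5)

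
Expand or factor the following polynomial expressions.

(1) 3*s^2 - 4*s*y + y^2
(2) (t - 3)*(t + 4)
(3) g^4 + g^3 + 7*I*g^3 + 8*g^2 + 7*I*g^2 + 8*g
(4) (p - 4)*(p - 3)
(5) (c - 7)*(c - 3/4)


(1) = (-3*s + y)*(-s + y)
(2) = t^2 + t - 12
(3) = g*(g + 1)*(g - I)*(g + 8*I)
(4) = p^2 - 7*p + 12
(5) = c^2 - 31*c/4 + 21/4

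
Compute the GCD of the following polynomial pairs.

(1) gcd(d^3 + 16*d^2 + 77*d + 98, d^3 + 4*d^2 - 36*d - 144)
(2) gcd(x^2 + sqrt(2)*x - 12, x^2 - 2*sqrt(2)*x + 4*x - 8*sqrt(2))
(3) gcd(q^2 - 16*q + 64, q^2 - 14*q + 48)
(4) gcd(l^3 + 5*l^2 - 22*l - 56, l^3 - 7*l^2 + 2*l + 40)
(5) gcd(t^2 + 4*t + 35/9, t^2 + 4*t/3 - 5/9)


(1) = 1
(2) = gcd((x - 2*sqrt(2))*(x + 3*sqrt(2)), (x + 4)*(x - 2*sqrt(2))) = x - 2*sqrt(2)
(3) = q - 8
(4) = gcd((l - 4)*(l + 2)*(l + 7), (l - 5)*(l - 4)*(l + 2)) = l^2 - 2*l - 8
(5) = t + 5/3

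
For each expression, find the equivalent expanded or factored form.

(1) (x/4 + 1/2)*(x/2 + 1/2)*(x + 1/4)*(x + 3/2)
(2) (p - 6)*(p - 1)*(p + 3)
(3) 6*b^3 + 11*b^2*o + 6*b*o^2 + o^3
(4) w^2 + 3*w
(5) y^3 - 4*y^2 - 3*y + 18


(1) = x^4/8 + 19*x^3/32 + 61*x^2/64 + 37*x/64 + 3/32
(2) = p^3 - 4*p^2 - 15*p + 18
(3) = (b + o)*(2*b + o)*(3*b + o)
(4) = w*(w + 3)
(5) = (y - 3)^2*(y + 2)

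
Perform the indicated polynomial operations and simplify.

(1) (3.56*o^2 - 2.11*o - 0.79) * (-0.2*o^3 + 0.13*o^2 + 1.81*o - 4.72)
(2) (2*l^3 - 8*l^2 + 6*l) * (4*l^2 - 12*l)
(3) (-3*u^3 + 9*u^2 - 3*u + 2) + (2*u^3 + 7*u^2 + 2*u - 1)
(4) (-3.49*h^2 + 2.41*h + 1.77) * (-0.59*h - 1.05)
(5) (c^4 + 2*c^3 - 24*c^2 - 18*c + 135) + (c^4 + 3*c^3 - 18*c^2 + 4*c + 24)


(1) = -0.712*o^5 + 0.8848*o^4 + 6.3273*o^3 - 20.725*o^2 + 8.5293*o + 3.7288
(2) = 8*l^5 - 56*l^4 + 120*l^3 - 72*l^2
(3) = -u^3 + 16*u^2 - u + 1
(4) = 2.0591*h^3 + 2.2426*h^2 - 3.5748*h - 1.8585
(5) = 2*c^4 + 5*c^3 - 42*c^2 - 14*c + 159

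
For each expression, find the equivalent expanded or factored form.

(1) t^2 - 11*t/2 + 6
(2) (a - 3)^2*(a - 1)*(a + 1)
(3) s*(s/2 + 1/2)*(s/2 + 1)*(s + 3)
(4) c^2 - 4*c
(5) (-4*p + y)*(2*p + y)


(1) = (t - 4)*(t - 3/2)
(2) = a^4 - 6*a^3 + 8*a^2 + 6*a - 9
(3) = s^4/4 + 3*s^3/2 + 11*s^2/4 + 3*s/2
(4) = c*(c - 4)
(5) = -8*p^2 - 2*p*y + y^2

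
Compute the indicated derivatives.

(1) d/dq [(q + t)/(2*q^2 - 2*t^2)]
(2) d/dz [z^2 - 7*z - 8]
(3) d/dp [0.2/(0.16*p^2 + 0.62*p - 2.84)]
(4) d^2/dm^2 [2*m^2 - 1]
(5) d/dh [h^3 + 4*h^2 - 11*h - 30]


(1) = -1/(2*q^2 - 4*q*t + 2*t^2)
(2) = 2*z - 7
(3) = (-0.064*p - 0.124)/(0.16*p^2 + 0.62*p - 2.84)^2
(4) = 4
(5) = 3*h^2 + 8*h - 11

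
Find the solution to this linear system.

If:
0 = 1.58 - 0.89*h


Then:
h = 1.78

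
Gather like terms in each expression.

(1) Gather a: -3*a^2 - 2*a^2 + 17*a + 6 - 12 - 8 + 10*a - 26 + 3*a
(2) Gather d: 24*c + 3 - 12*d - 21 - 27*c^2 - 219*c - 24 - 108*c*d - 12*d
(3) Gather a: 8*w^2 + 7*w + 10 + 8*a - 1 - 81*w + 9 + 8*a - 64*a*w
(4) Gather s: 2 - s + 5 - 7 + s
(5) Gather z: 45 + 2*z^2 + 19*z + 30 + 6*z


(1) = -5*a^2 + 30*a - 40
(2) = -27*c^2 - 195*c + d*(-108*c - 24) - 42
(3) = a*(16 - 64*w) + 8*w^2 - 74*w + 18
(4) = 0
(5) = 2*z^2 + 25*z + 75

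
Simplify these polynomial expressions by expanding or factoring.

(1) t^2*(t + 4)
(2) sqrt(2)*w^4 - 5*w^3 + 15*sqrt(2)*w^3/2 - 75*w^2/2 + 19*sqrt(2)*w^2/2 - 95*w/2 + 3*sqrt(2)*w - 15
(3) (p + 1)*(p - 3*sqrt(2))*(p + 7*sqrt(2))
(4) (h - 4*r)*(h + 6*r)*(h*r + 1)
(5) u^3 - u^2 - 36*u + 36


(1) = t^3 + 4*t^2
(2) = (w + 1/2)*(w + 6)*(w - 5*sqrt(2)/2)*(sqrt(2)*w + sqrt(2))
(3) = p^3 + p^2 + 4*sqrt(2)*p^2 - 42*p + 4*sqrt(2)*p - 42
(4) = h^3*r + 2*h^2*r^2 + h^2 - 24*h*r^3 + 2*h*r - 24*r^2
(5) = (u - 6)*(u - 1)*(u + 6)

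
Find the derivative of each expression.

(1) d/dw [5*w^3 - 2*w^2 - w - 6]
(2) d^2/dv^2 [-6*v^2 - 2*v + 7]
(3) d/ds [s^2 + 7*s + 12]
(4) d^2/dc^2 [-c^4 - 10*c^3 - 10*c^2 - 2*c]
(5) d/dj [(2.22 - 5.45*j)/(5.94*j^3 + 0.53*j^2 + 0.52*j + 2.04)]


(1) = 15*w^2 - 4*w - 1
(2) = -12
(3) = 2*s + 7
(4) = -12*c^2 - 60*c - 20
(5) = (64.746*j^3 - 36.6719*j^2 - 2.3532*j - 12.2724)/(35.2836*j^6 + 6.2964*j^5 + 6.4585*j^4 + 24.7864*j^3 + 2.4328*j^2 + 2.1216*j + 4.1616)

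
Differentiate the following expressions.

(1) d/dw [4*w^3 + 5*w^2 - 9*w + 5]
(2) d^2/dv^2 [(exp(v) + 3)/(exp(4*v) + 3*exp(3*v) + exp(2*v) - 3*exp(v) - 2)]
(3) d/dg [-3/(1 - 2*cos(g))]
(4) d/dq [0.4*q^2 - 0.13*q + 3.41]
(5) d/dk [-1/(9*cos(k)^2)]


(1) = 12*w^2 + 10*w - 9
(2) = (9*exp(6*v) + 63*exp(5*v) + 110*exp(4*v) + 32*exp(3*v) + 15*exp(2*v) + 73*exp(v) - 14)*exp(v)/(exp(10*v) + 7*exp(9*v) + 15*exp(8*v) - exp(7*v) - 43*exp(6*v) - 39*exp(5*v) + 29*exp(4*v) + 53*exp(3*v) + 6*exp(2*v) - 20*exp(v) - 8)
(3) = 6*sin(g)/(2*cos(g) - 1)^2
(4) = 0.8*q - 0.13
(5) = -2*sin(k)/(9*cos(k)^3)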